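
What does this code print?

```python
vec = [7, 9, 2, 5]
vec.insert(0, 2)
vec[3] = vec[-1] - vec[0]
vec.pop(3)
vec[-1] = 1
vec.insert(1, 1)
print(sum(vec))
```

20

insert 2 at 0 → [2, 7, 9, 2, 5]
vec[3] = vec[-1]-vec[0] = 5-2 = 3 → [2, 7, 9, 3, 5]
pop(3) removes 3 → [2, 7, 9, 5]
vec[-1] = 1 → [2, 7, 9, 1]
insert 1 at 1 → [2, 1, 7, 9, 1]
sum = 20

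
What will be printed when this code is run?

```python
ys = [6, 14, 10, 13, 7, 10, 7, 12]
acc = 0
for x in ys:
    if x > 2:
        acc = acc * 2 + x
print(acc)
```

2314

x=6: >2, acc = 0*2+6 = 6
x=14: >2, acc = 6*2+14 = 26
x=10: >2, acc = 26*2+10 = 62
x=13: >2, acc = 62*2+13 = 137
x=7: >2, acc = 137*2+7 = 281
x=10: >2, acc = 281*2+10 = 572
x=7: >2, acc = 572*2+7 = 1151
x=12: >2, acc = 1151*2+12 = 2314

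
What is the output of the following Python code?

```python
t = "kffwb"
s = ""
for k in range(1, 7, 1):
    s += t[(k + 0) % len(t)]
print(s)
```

k=1: add t[1]='f' → 'f'
k=2: add t[2]='f' → 'ff'
k=3: add t[3]='w' → 'ffw'
k=4: add t[4]='b' → 'ffwb'
k=5: add t[0]='k' → 'ffwbk'
k=6: add t[1]='f' → 'ffwbkf'

ffwbkf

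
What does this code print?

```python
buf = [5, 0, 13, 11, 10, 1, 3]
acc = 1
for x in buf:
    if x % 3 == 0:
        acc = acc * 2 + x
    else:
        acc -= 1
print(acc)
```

-5

x=5: not %3==0, acc = 1-1 = 0
x=0: %3==0, acc = 0*2+0 = 0
x=13: not %3==0, acc = 0-1 = -1
x=11: not %3==0, acc = (-1)-1 = -2
x=10: not %3==0, acc = (-2)-1 = -3
x=1: not %3==0, acc = (-3)-1 = -4
x=3: %3==0, acc = (-4)*2+3 = -5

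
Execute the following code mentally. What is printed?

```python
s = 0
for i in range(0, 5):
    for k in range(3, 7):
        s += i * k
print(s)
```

i=0,k=3: s = 0+0 = 0
i=0,k=4: s = 0+0 = 0
i=0,k=5: s = 0+0 = 0
i=0,k=6: s = 0+0 = 0
i=1,k=3: s = 0+3 = 3
i=1,k=4: s = 3+4 = 7
i=1,k=5: s = 7+5 = 12
i=1,k=6: s = 12+6 = 18
i=2,k=3: s = 18+6 = 24
i=2,k=4: s = 24+8 = 32
i=2,k=5: s = 32+10 = 42
i=2,k=6: s = 42+12 = 54
i=3,k=3: s = 54+9 = 63
i=3,k=4: s = 63+12 = 75
i=3,k=5: s = 75+15 = 90
i=3,k=6: s = 90+18 = 108
i=4,k=3: s = 108+12 = 120
i=4,k=4: s = 120+16 = 136
i=4,k=5: s = 136+20 = 156
i=4,k=6: s = 156+24 = 180

180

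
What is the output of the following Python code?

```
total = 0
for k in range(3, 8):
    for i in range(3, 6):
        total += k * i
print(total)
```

300

k=3,i=3: total = 0+9 = 9
k=3,i=4: total = 9+12 = 21
k=3,i=5: total = 21+15 = 36
k=4,i=3: total = 36+12 = 48
k=4,i=4: total = 48+16 = 64
k=4,i=5: total = 64+20 = 84
k=5,i=3: total = 84+15 = 99
k=5,i=4: total = 99+20 = 119
k=5,i=5: total = 119+25 = 144
k=6,i=3: total = 144+18 = 162
k=6,i=4: total = 162+24 = 186
k=6,i=5: total = 186+30 = 216
k=7,i=3: total = 216+21 = 237
k=7,i=4: total = 237+28 = 265
k=7,i=5: total = 265+35 = 300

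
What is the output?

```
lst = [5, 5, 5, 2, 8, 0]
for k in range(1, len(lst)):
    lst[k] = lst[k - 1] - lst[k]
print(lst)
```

k=1: lst[1] = 5-5 = 0 → [5, 0, 5, 2, 8, 0]
k=2: lst[2] = 0-5 = -5 → [5, 0, -5, 2, 8, 0]
k=3: lst[3] = (-5)-2 = -7 → [5, 0, -5, -7, 8, 0]
k=4: lst[4] = (-7)-8 = -15 → [5, 0, -5, -7, -15, 0]
k=5: lst[5] = (-15)-0 = -15 → [5, 0, -5, -7, -15, -15]

[5, 0, -5, -7, -15, -15]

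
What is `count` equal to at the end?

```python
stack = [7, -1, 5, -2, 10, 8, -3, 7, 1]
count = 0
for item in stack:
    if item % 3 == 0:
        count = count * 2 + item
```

item=7: not %3==0
item=-1: not %3==0
item=5: not %3==0
item=-2: not %3==0
item=10: not %3==0
item=8: not %3==0
item=-3: %3==0, count = 0*2+(-3) = -3
item=7: not %3==0
item=1: not %3==0

-3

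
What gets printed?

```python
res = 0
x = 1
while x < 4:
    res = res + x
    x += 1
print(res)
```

x=1: res = 0+1 = 1
x=2: res = 1+2 = 3
x=3: res = 3+3 = 6

6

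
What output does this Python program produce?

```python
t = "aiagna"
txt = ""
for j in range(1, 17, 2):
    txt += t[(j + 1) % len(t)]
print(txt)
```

anaanaan

j=1: add t[2]='a' → 'a'
j=3: add t[4]='n' → 'an'
j=5: add t[0]='a' → 'ana'
j=7: add t[2]='a' → 'anaa'
j=9: add t[4]='n' → 'anaan'
j=11: add t[0]='a' → 'anaana'
j=13: add t[2]='a' → 'anaanaa'
j=15: add t[4]='n' → 'anaanaan'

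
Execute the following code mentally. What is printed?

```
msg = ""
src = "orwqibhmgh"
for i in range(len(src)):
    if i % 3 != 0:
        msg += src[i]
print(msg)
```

i=0: skip
i=1: add 'r' → 'r'
i=2: add 'w' → 'rw'
i=3: skip
i=4: add 'i' → 'rwi'
i=5: add 'b' → 'rwib'
i=6: skip
i=7: add 'm' → 'rwibm'
i=8: add 'g' → 'rwibmg'
i=9: skip

rwibmg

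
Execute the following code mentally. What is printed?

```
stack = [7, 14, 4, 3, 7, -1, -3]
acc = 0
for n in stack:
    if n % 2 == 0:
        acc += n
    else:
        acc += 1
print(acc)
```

n=7: not even, acc = 0+1 = 1
n=14: even, acc = 1+14 = 15
n=4: even, acc = 15+4 = 19
n=3: not even, acc = 19+1 = 20
n=7: not even, acc = 20+1 = 21
n=-1: not even, acc = 21+1 = 22
n=-3: not even, acc = 22+1 = 23

23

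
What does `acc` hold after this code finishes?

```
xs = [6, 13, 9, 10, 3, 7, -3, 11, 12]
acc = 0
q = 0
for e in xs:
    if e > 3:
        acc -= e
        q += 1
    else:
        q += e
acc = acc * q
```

e=6: >3, acc = 0-6 = -6; q=1
e=13: >3, acc = (-6)-13 = -19; q=2
e=9: >3, acc = (-19)-9 = -28; q=3
e=10: >3, acc = (-28)-10 = -38; q=4
e=3: not >3; q=7
e=7: >3, acc = (-38)-7 = -45; q=8
e=-3: not >3; q=5
e=11: >3, acc = (-45)-11 = -56; q=6
e=12: >3, acc = (-56)-12 = -68; q=7
acc*q = (-68)*7 = -476

-476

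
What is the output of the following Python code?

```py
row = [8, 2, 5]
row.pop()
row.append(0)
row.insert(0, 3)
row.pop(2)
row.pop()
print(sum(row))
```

11

pop() removes 5 → [8, 2]
append 0 → [8, 2, 0]
insert 3 at 0 → [3, 8, 2, 0]
pop(2) removes 2 → [3, 8, 0]
pop() removes 0 → [3, 8]
sum = 11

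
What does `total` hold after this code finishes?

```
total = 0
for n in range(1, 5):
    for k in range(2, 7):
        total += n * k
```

200

n=1,k=2: total = 0+2 = 2
n=1,k=3: total = 2+3 = 5
n=1,k=4: total = 5+4 = 9
n=1,k=5: total = 9+5 = 14
n=1,k=6: total = 14+6 = 20
n=2,k=2: total = 20+4 = 24
n=2,k=3: total = 24+6 = 30
n=2,k=4: total = 30+8 = 38
n=2,k=5: total = 38+10 = 48
n=2,k=6: total = 48+12 = 60
n=3,k=2: total = 60+6 = 66
n=3,k=3: total = 66+9 = 75
n=3,k=4: total = 75+12 = 87
n=3,k=5: total = 87+15 = 102
n=3,k=6: total = 102+18 = 120
n=4,k=2: total = 120+8 = 128
n=4,k=3: total = 128+12 = 140
n=4,k=4: total = 140+16 = 156
n=4,k=5: total = 156+20 = 176
n=4,k=6: total = 176+24 = 200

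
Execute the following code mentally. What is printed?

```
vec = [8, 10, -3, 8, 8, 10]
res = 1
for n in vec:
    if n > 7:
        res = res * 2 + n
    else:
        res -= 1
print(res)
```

n=8: >7, res = 1*2+8 = 10
n=10: >7, res = 10*2+10 = 30
n=-3: not >7, res = 30-1 = 29
n=8: >7, res = 29*2+8 = 66
n=8: >7, res = 66*2+8 = 140
n=10: >7, res = 140*2+10 = 290

290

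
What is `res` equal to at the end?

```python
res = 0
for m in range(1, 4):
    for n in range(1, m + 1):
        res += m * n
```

m=1,n=1: res = 0+1 = 1
m=2,n=1: res = 1+2 = 3
m=2,n=2: res = 3+4 = 7
m=3,n=1: res = 7+3 = 10
m=3,n=2: res = 10+6 = 16
m=3,n=3: res = 16+9 = 25

25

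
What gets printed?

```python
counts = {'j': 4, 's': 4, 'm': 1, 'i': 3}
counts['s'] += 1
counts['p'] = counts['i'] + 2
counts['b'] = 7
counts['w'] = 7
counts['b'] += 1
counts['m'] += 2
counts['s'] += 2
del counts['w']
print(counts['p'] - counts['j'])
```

counts['s'] = 4+1 = 5 → {'j': 4, 's': 5, 'm': 1, 'i': 3}
counts['p'] = counts['i']+2 = 5 → {'j': 4, 's': 5, 'm': 1, 'i': 3, 'p': 5}
counts['b'] = 7 → {'j': 4, 's': 5, 'm': 1, 'i': 3, 'p': 5, 'b': 7}
counts['w'] = 7 → {'j': 4, 's': 5, 'm': 1, 'i': 3, 'p': 5, 'b': 7, 'w': 7}
counts['b'] = 7+1 = 8 → {'j': 4, 's': 5, 'm': 1, 'i': 3, 'p': 5, 'b': 8, 'w': 7}
counts['m'] = 1+2 = 3 → {'j': 4, 's': 5, 'm': 3, 'i': 3, 'p': 5, 'b': 8, 'w': 7}
counts['s'] = 5+2 = 7 → {'j': 4, 's': 7, 'm': 3, 'i': 3, 'p': 5, 'b': 8, 'w': 7}
del 'w' → {'j': 4, 's': 7, 'm': 3, 'i': 3, 'p': 5, 'b': 8}
counts['p']-counts['j'] = 5-4 = 1

1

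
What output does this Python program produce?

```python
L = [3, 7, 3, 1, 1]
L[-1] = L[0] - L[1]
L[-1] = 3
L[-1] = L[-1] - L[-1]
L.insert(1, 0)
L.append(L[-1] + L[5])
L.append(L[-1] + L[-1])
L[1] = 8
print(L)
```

[3, 8, 7, 3, 1, 0, 0, 0]

L[-1] = L[0]-L[1] = 3-7 = -4 → [3, 7, 3, 1, -4]
L[-1] = 3 → [3, 7, 3, 1, 3]
L[-1] = L[-1]-L[-1] = 3-3 = 0 → [3, 7, 3, 1, 0]
insert 0 at 1 → [3, 0, 7, 3, 1, 0]
append L[-1]+L[5] = 0+0 = 0 → [3, 0, 7, 3, 1, 0, 0]
append L[-1]+L[-1] = 0+0 = 0 → [3, 0, 7, 3, 1, 0, 0, 0]
L[1] = 8 → [3, 8, 7, 3, 1, 0, 0, 0]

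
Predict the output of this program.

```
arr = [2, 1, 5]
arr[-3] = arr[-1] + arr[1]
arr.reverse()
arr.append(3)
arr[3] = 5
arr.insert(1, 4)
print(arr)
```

arr[-3] = arr[-1]+arr[1] = 5+1 = 6 → [6, 1, 5]
reverse → [5, 1, 6]
append 3 → [5, 1, 6, 3]
arr[3] = 5 → [5, 1, 6, 5]
insert 4 at 1 → [5, 4, 1, 6, 5]

[5, 4, 1, 6, 5]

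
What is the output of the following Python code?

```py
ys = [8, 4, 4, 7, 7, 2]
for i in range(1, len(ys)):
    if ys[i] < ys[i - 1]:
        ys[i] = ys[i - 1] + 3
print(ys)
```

i=1: 4<8, ys[1] = 8+3 = 11 → [8, 11, 4, 7, 7, 2]
i=2: 4<11, ys[2] = 11+3 = 14 → [8, 11, 14, 7, 7, 2]
i=3: 7<14, ys[3] = 14+3 = 17 → [8, 11, 14, 17, 7, 2]
i=4: 7<17, ys[4] = 17+3 = 20 → [8, 11, 14, 17, 20, 2]
i=5: 2<20, ys[5] = 20+3 = 23 → [8, 11, 14, 17, 20, 23]

[8, 11, 14, 17, 20, 23]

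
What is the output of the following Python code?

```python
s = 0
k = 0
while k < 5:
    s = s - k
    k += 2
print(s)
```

k=0: s = 0-0 = 0
k=2: s = 0-2 = -2
k=4: s = (-2)-4 = -6

-6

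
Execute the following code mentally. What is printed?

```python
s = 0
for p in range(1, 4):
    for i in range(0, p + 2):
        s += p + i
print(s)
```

45

p=1,i=0: s = 0+1 = 1
p=1,i=1: s = 1+2 = 3
p=1,i=2: s = 3+3 = 6
p=2,i=0: s = 6+2 = 8
p=2,i=1: s = 8+3 = 11
p=2,i=2: s = 11+4 = 15
p=2,i=3: s = 15+5 = 20
p=3,i=0: s = 20+3 = 23
p=3,i=1: s = 23+4 = 27
p=3,i=2: s = 27+5 = 32
p=3,i=3: s = 32+6 = 38
p=3,i=4: s = 38+7 = 45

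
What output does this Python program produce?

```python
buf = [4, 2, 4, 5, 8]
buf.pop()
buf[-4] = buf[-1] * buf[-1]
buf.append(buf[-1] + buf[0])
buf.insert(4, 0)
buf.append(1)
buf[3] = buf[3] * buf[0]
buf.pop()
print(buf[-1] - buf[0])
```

5

pop() removes 8 → [4, 2, 4, 5]
buf[-4] = buf[-1]*buf[-1] = 5*5 = 25 → [25, 2, 4, 5]
append buf[-1]+buf[0] = 5+25 = 30 → [25, 2, 4, 5, 30]
insert 0 at 4 → [25, 2, 4, 5, 0, 30]
append 1 → [25, 2, 4, 5, 0, 30, 1]
buf[3] = buf[3]*buf[0] = 5*25 = 125 → [25, 2, 4, 125, 0, 30, 1]
pop() removes 1 → [25, 2, 4, 125, 0, 30]
buf[-1]-buf[0] = 30-25 = 5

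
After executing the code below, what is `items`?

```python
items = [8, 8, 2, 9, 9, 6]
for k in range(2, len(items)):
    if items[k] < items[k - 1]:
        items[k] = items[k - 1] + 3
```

[8, 8, 11, 14, 17, 20]

k=2: 2<8, items[2] = 8+3 = 11 → [8, 8, 11, 9, 9, 6]
k=3: 9<11, items[3] = 11+3 = 14 → [8, 8, 11, 14, 9, 6]
k=4: 9<14, items[4] = 14+3 = 17 → [8, 8, 11, 14, 17, 6]
k=5: 6<17, items[5] = 17+3 = 20 → [8, 8, 11, 14, 17, 20]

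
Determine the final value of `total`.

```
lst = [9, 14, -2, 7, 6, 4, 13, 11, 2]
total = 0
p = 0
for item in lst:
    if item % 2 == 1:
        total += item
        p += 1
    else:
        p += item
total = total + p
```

68

item=9: odd, total = 0+9 = 9; p=1
item=14: not odd; p=15
item=-2: not odd; p=13
item=7: odd, total = 9+7 = 16; p=14
item=6: not odd; p=20
item=4: not odd; p=24
item=13: odd, total = 16+13 = 29; p=25
item=11: odd, total = 29+11 = 40; p=26
item=2: not odd; p=28
total+p = 40+28 = 68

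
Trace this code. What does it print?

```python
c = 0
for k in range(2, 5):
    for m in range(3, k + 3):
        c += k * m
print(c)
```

k=2,m=3: c = 0+6 = 6
k=2,m=4: c = 6+8 = 14
k=3,m=3: c = 14+9 = 23
k=3,m=4: c = 23+12 = 35
k=3,m=5: c = 35+15 = 50
k=4,m=3: c = 50+12 = 62
k=4,m=4: c = 62+16 = 78
k=4,m=5: c = 78+20 = 98
k=4,m=6: c = 98+24 = 122

122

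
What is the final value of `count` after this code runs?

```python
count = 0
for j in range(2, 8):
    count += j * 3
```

j=2: count = 0+2*3 = 6
j=3: count = 6+3*3 = 15
j=4: count = 15+4*3 = 27
j=5: count = 27+5*3 = 42
j=6: count = 42+6*3 = 60
j=7: count = 60+7*3 = 81

81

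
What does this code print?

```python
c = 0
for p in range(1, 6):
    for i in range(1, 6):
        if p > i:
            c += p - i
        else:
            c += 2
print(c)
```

50

p=1,i=1: not 1>1, c = 0+2 = 2
p=1,i=2: not 1>2, c = 2+2 = 4
p=1,i=3: not 1>3, c = 4+2 = 6
p=1,i=4: not 1>4, c = 6+2 = 8
p=1,i=5: not 1>5, c = 8+2 = 10
p=2,i=1: 2>1, c = 10+1 = 11
p=2,i=2: not 2>2, c = 11+2 = 13
p=2,i=3: not 2>3, c = 13+2 = 15
p=2,i=4: not 2>4, c = 15+2 = 17
p=2,i=5: not 2>5, c = 17+2 = 19
p=3,i=1: 3>1, c = 19+2 = 21
p=3,i=2: 3>2, c = 21+1 = 22
p=3,i=3: not 3>3, c = 22+2 = 24
p=3,i=4: not 3>4, c = 24+2 = 26
p=3,i=5: not 3>5, c = 26+2 = 28
p=4,i=1: 4>1, c = 28+3 = 31
p=4,i=2: 4>2, c = 31+2 = 33
p=4,i=3: 4>3, c = 33+1 = 34
p=4,i=4: not 4>4, c = 34+2 = 36
p=4,i=5: not 4>5, c = 36+2 = 38
p=5,i=1: 5>1, c = 38+4 = 42
p=5,i=2: 5>2, c = 42+3 = 45
p=5,i=3: 5>3, c = 45+2 = 47
p=5,i=4: 5>4, c = 47+1 = 48
p=5,i=5: not 5>5, c = 48+2 = 50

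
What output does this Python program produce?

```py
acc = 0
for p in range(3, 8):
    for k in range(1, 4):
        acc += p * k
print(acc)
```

150

p=3,k=1: acc = 0+3 = 3
p=3,k=2: acc = 3+6 = 9
p=3,k=3: acc = 9+9 = 18
p=4,k=1: acc = 18+4 = 22
p=4,k=2: acc = 22+8 = 30
p=4,k=3: acc = 30+12 = 42
p=5,k=1: acc = 42+5 = 47
p=5,k=2: acc = 47+10 = 57
p=5,k=3: acc = 57+15 = 72
p=6,k=1: acc = 72+6 = 78
p=6,k=2: acc = 78+12 = 90
p=6,k=3: acc = 90+18 = 108
p=7,k=1: acc = 108+7 = 115
p=7,k=2: acc = 115+14 = 129
p=7,k=3: acc = 129+21 = 150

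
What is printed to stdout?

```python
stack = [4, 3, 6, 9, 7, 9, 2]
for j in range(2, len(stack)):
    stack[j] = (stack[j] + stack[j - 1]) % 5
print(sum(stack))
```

19

j=2: stack[2] = (6+3)%5 = 4 → [4, 3, 4, 9, 7, 9, 2]
j=3: stack[3] = (9+4)%5 = 3 → [4, 3, 4, 3, 7, 9, 2]
j=4: stack[4] = (7+3)%5 = 0 → [4, 3, 4, 3, 0, 9, 2]
j=5: stack[5] = (9+0)%5 = 4 → [4, 3, 4, 3, 0, 4, 2]
j=6: stack[6] = (2+4)%5 = 1 → [4, 3, 4, 3, 0, 4, 1]
sum = 19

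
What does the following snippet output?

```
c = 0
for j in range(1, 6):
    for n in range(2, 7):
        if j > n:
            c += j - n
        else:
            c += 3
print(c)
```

67

j=1,n=2: not 1>2, c = 0+3 = 3
j=1,n=3: not 1>3, c = 3+3 = 6
j=1,n=4: not 1>4, c = 6+3 = 9
j=1,n=5: not 1>5, c = 9+3 = 12
j=1,n=6: not 1>6, c = 12+3 = 15
j=2,n=2: not 2>2, c = 15+3 = 18
j=2,n=3: not 2>3, c = 18+3 = 21
j=2,n=4: not 2>4, c = 21+3 = 24
j=2,n=5: not 2>5, c = 24+3 = 27
j=2,n=6: not 2>6, c = 27+3 = 30
j=3,n=2: 3>2, c = 30+1 = 31
j=3,n=3: not 3>3, c = 31+3 = 34
j=3,n=4: not 3>4, c = 34+3 = 37
j=3,n=5: not 3>5, c = 37+3 = 40
j=3,n=6: not 3>6, c = 40+3 = 43
j=4,n=2: 4>2, c = 43+2 = 45
j=4,n=3: 4>3, c = 45+1 = 46
j=4,n=4: not 4>4, c = 46+3 = 49
j=4,n=5: not 4>5, c = 49+3 = 52
j=4,n=6: not 4>6, c = 52+3 = 55
j=5,n=2: 5>2, c = 55+3 = 58
j=5,n=3: 5>3, c = 58+2 = 60
j=5,n=4: 5>4, c = 60+1 = 61
j=5,n=5: not 5>5, c = 61+3 = 64
j=5,n=6: not 5>6, c = 64+3 = 67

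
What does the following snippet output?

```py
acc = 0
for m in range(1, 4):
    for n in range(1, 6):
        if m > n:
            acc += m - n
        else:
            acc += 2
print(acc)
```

m=1,n=1: not 1>1, acc = 0+2 = 2
m=1,n=2: not 1>2, acc = 2+2 = 4
m=1,n=3: not 1>3, acc = 4+2 = 6
m=1,n=4: not 1>4, acc = 6+2 = 8
m=1,n=5: not 1>5, acc = 8+2 = 10
m=2,n=1: 2>1, acc = 10+1 = 11
m=2,n=2: not 2>2, acc = 11+2 = 13
m=2,n=3: not 2>3, acc = 13+2 = 15
m=2,n=4: not 2>4, acc = 15+2 = 17
m=2,n=5: not 2>5, acc = 17+2 = 19
m=3,n=1: 3>1, acc = 19+2 = 21
m=3,n=2: 3>2, acc = 21+1 = 22
m=3,n=3: not 3>3, acc = 22+2 = 24
m=3,n=4: not 3>4, acc = 24+2 = 26
m=3,n=5: not 3>5, acc = 26+2 = 28

28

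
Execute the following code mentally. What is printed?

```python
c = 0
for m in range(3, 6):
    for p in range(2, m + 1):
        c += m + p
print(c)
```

m=3,p=2: c = 0+5 = 5
m=3,p=3: c = 5+6 = 11
m=4,p=2: c = 11+6 = 17
m=4,p=3: c = 17+7 = 24
m=4,p=4: c = 24+8 = 32
m=5,p=2: c = 32+7 = 39
m=5,p=3: c = 39+8 = 47
m=5,p=4: c = 47+9 = 56
m=5,p=5: c = 56+10 = 66

66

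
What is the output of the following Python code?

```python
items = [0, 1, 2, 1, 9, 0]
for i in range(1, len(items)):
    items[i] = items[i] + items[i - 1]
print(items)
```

[0, 1, 3, 4, 13, 13]

i=1: items[1] = 1+0 = 1 → [0, 1, 2, 1, 9, 0]
i=2: items[2] = 2+1 = 3 → [0, 1, 3, 1, 9, 0]
i=3: items[3] = 1+3 = 4 → [0, 1, 3, 4, 9, 0]
i=4: items[4] = 9+4 = 13 → [0, 1, 3, 4, 13, 0]
i=5: items[5] = 0+13 = 13 → [0, 1, 3, 4, 13, 13]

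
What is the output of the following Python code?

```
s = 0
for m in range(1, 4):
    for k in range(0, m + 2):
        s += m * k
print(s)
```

45

m=1,k=0: s = 0+0 = 0
m=1,k=1: s = 0+1 = 1
m=1,k=2: s = 1+2 = 3
m=2,k=0: s = 3+0 = 3
m=2,k=1: s = 3+2 = 5
m=2,k=2: s = 5+4 = 9
m=2,k=3: s = 9+6 = 15
m=3,k=0: s = 15+0 = 15
m=3,k=1: s = 15+3 = 18
m=3,k=2: s = 18+6 = 24
m=3,k=3: s = 24+9 = 33
m=3,k=4: s = 33+12 = 45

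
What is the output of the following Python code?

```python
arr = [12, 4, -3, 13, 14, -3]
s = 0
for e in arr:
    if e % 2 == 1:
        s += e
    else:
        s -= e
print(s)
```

e=12: not odd, s = 0-12 = -12
e=4: not odd, s = (-12)-4 = -16
e=-3: odd, s = (-16)+(-3) = -19
e=13: odd, s = (-19)+13 = -6
e=14: not odd, s = (-6)-14 = -20
e=-3: odd, s = (-20)+(-3) = -23

-23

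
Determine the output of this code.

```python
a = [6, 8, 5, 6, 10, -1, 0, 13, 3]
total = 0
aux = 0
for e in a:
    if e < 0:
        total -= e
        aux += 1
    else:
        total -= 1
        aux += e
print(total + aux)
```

45

e=6: not <0, total = 0-1 = -1; aux=6
e=8: not <0, total = (-1)-1 = -2; aux=14
e=5: not <0, total = (-2)-1 = -3; aux=19
e=6: not <0, total = (-3)-1 = -4; aux=25
e=10: not <0, total = (-4)-1 = -5; aux=35
e=-1: <0, total = (-5)-(-1) = -4; aux=36
e=0: not <0, total = (-4)-1 = -5; aux=36
e=13: not <0, total = (-5)-1 = -6; aux=49
e=3: not <0, total = (-6)-1 = -7; aux=52
total+aux = (-7)+52 = 45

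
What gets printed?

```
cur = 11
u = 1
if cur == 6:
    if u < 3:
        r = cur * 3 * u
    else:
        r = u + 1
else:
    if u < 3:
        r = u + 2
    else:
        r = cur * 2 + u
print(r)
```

3

cur=11, u=1
cur == 6 is False; u < 3 is True
→ r = u + 2 = 3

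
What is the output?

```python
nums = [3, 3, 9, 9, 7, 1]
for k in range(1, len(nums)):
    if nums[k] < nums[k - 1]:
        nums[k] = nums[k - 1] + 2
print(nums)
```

[3, 3, 9, 9, 11, 13]

k=1: 3>=3, unchanged → [3, 3, 9, 9, 7, 1]
k=2: 9>=3, unchanged → [3, 3, 9, 9, 7, 1]
k=3: 9>=9, unchanged → [3, 3, 9, 9, 7, 1]
k=4: 7<9, nums[4] = 9+2 = 11 → [3, 3, 9, 9, 11, 1]
k=5: 1<11, nums[5] = 11+2 = 13 → [3, 3, 9, 9, 11, 13]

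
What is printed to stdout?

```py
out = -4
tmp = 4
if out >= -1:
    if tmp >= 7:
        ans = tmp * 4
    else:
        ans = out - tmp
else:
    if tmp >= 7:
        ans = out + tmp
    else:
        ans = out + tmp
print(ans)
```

0

out=-4, tmp=4
out >= -1 is False; tmp >= 7 is False
→ ans = out + tmp = 0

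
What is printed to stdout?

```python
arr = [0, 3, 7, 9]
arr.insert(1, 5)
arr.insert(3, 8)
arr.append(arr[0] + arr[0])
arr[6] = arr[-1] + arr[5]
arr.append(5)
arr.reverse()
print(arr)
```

[5, 9, 9, 7, 8, 3, 5, 0]

insert 5 at 1 → [0, 5, 3, 7, 9]
insert 8 at 3 → [0, 5, 3, 8, 7, 9]
append arr[0]+arr[0] = 0+0 = 0 → [0, 5, 3, 8, 7, 9, 0]
arr[6] = arr[-1]+arr[5] = 0+9 = 9 → [0, 5, 3, 8, 7, 9, 9]
append 5 → [0, 5, 3, 8, 7, 9, 9, 5]
reverse → [5, 9, 9, 7, 8, 3, 5, 0]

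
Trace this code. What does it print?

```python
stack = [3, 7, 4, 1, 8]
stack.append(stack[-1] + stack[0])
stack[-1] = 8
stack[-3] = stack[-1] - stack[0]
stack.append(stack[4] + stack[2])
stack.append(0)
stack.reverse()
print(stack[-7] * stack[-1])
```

append stack[-1]+stack[0] = 8+3 = 11 → [3, 7, 4, 1, 8, 11]
stack[-1] = 8 → [3, 7, 4, 1, 8, 8]
stack[-3] = stack[-1]-stack[0] = 8-3 = 5 → [3, 7, 4, 5, 8, 8]
append stack[4]+stack[2] = 8+4 = 12 → [3, 7, 4, 5, 8, 8, 12]
append 0 → [3, 7, 4, 5, 8, 8, 12, 0]
reverse → [0, 12, 8, 8, 5, 4, 7, 3]
stack[-7]*stack[-1] = 12*3 = 36

36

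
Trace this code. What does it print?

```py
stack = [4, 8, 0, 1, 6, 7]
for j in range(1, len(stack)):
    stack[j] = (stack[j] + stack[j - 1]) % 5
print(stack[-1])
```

j=1: stack[1] = (8+4)%5 = 2 → [4, 2, 0, 1, 6, 7]
j=2: stack[2] = (0+2)%5 = 2 → [4, 2, 2, 1, 6, 7]
j=3: stack[3] = (1+2)%5 = 3 → [4, 2, 2, 3, 6, 7]
j=4: stack[4] = (6+3)%5 = 4 → [4, 2, 2, 3, 4, 7]
j=5: stack[5] = (7+4)%5 = 1 → [4, 2, 2, 3, 4, 1]

1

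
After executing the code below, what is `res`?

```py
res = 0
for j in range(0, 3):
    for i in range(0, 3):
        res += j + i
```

18

j=0,i=0: res = 0+0 = 0
j=0,i=1: res = 0+1 = 1
j=0,i=2: res = 1+2 = 3
j=1,i=0: res = 3+1 = 4
j=1,i=1: res = 4+2 = 6
j=1,i=2: res = 6+3 = 9
j=2,i=0: res = 9+2 = 11
j=2,i=1: res = 11+3 = 14
j=2,i=2: res = 14+4 = 18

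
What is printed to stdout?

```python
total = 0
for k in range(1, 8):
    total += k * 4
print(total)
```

k=1: total = 0+1*4 = 4
k=2: total = 4+2*4 = 12
k=3: total = 12+3*4 = 24
k=4: total = 24+4*4 = 40
k=5: total = 40+5*4 = 60
k=6: total = 60+6*4 = 84
k=7: total = 84+7*4 = 112

112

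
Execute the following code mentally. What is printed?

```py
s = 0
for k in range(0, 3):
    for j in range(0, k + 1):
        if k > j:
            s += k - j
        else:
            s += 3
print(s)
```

13

k=0,j=0: not 0>0, s = 0+3 = 3
k=1,j=0: 1>0, s = 3+1 = 4
k=1,j=1: not 1>1, s = 4+3 = 7
k=2,j=0: 2>0, s = 7+2 = 9
k=2,j=1: 2>1, s = 9+1 = 10
k=2,j=2: not 2>2, s = 10+3 = 13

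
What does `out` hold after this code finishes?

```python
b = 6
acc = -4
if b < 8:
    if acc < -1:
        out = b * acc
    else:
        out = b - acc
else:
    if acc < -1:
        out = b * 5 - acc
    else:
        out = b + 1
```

b=6, acc=-4
b < 8 is True; acc < -1 is True
→ out = b * acc = -24

-24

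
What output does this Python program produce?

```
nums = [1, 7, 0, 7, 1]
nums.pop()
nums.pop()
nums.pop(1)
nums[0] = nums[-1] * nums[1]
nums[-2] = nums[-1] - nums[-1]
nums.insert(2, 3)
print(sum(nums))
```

pop() removes 1 → [1, 7, 0, 7]
pop() removes 7 → [1, 7, 0]
pop(1) removes 7 → [1, 0]
nums[0] = nums[-1]*nums[1] = 0*0 = 0 → [0, 0]
nums[-2] = nums[-1]-nums[-1] = 0-0 = 0 → [0, 0]
insert 3 at 2 → [0, 0, 3]
sum = 3

3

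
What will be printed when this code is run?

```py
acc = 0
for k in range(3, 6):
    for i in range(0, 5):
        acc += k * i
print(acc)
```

120

k=3,i=0: acc = 0+0 = 0
k=3,i=1: acc = 0+3 = 3
k=3,i=2: acc = 3+6 = 9
k=3,i=3: acc = 9+9 = 18
k=3,i=4: acc = 18+12 = 30
k=4,i=0: acc = 30+0 = 30
k=4,i=1: acc = 30+4 = 34
k=4,i=2: acc = 34+8 = 42
k=4,i=3: acc = 42+12 = 54
k=4,i=4: acc = 54+16 = 70
k=5,i=0: acc = 70+0 = 70
k=5,i=1: acc = 70+5 = 75
k=5,i=2: acc = 75+10 = 85
k=5,i=3: acc = 85+15 = 100
k=5,i=4: acc = 100+20 = 120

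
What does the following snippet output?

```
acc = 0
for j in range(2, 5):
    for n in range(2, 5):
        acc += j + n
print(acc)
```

54

j=2,n=2: acc = 0+4 = 4
j=2,n=3: acc = 4+5 = 9
j=2,n=4: acc = 9+6 = 15
j=3,n=2: acc = 15+5 = 20
j=3,n=3: acc = 20+6 = 26
j=3,n=4: acc = 26+7 = 33
j=4,n=2: acc = 33+6 = 39
j=4,n=3: acc = 39+7 = 46
j=4,n=4: acc = 46+8 = 54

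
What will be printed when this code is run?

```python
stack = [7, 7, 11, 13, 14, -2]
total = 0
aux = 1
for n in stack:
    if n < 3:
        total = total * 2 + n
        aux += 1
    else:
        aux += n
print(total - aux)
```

-56

n=7: not <3; aux=8
n=7: not <3; aux=15
n=11: not <3; aux=26
n=13: not <3; aux=39
n=14: not <3; aux=53
n=-2: <3, total = 0*2+(-2) = -2; aux=54
total-aux = (-2)-54 = -56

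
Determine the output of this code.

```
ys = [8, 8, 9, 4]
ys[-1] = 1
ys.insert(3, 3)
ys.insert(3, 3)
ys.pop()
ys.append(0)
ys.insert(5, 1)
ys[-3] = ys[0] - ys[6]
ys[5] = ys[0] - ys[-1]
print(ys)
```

ys[-1] = 1 → [8, 8, 9, 1]
insert 3 at 3 → [8, 8, 9, 3, 1]
insert 3 at 3 → [8, 8, 9, 3, 3, 1]
pop() removes 1 → [8, 8, 9, 3, 3]
append 0 → [8, 8, 9, 3, 3, 0]
insert 1 at 5 → [8, 8, 9, 3, 3, 1, 0]
ys[-3] = ys[0]-ys[6] = 8-0 = 8 → [8, 8, 9, 3, 8, 1, 0]
ys[5] = ys[0]-ys[-1] = 8-0 = 8 → [8, 8, 9, 3, 8, 8, 0]

[8, 8, 9, 3, 8, 8, 0]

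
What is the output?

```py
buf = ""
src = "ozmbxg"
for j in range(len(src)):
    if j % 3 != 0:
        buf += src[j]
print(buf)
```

zmxg

j=0: skip
j=1: add 'z' → 'z'
j=2: add 'm' → 'zm'
j=3: skip
j=4: add 'x' → 'zmx'
j=5: add 'g' → 'zmxg'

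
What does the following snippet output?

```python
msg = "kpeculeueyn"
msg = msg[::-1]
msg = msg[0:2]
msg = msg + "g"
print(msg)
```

nyg

reverse → 'nyeuelucepk'
slice [0:2] → 'ny'
+ 'g' → 'nyg'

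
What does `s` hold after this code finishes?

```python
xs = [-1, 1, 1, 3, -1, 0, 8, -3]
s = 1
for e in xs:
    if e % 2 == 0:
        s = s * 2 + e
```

12

e=-1: not even
e=1: not even
e=1: not even
e=3: not even
e=-1: not even
e=0: even, s = 1*2+0 = 2
e=8: even, s = 2*2+8 = 12
e=-3: not even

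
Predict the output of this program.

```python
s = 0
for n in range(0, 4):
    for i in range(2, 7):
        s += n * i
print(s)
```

120

n=0,i=2: s = 0+0 = 0
n=0,i=3: s = 0+0 = 0
n=0,i=4: s = 0+0 = 0
n=0,i=5: s = 0+0 = 0
n=0,i=6: s = 0+0 = 0
n=1,i=2: s = 0+2 = 2
n=1,i=3: s = 2+3 = 5
n=1,i=4: s = 5+4 = 9
n=1,i=5: s = 9+5 = 14
n=1,i=6: s = 14+6 = 20
n=2,i=2: s = 20+4 = 24
n=2,i=3: s = 24+6 = 30
n=2,i=4: s = 30+8 = 38
n=2,i=5: s = 38+10 = 48
n=2,i=6: s = 48+12 = 60
n=3,i=2: s = 60+6 = 66
n=3,i=3: s = 66+9 = 75
n=3,i=4: s = 75+12 = 87
n=3,i=5: s = 87+15 = 102
n=3,i=6: s = 102+18 = 120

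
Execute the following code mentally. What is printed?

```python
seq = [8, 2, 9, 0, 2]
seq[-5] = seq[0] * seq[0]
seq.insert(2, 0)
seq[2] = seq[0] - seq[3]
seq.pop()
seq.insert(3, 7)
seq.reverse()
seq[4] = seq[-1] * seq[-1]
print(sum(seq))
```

4231

seq[-5] = seq[0]*seq[0] = 8*8 = 64 → [64, 2, 9, 0, 2]
insert 0 at 2 → [64, 2, 0, 9, 0, 2]
seq[2] = seq[0]-seq[3] = 64-9 = 55 → [64, 2, 55, 9, 0, 2]
pop() removes 2 → [64, 2, 55, 9, 0]
insert 7 at 3 → [64, 2, 55, 7, 9, 0]
reverse → [0, 9, 7, 55, 2, 64]
seq[4] = seq[-1]*seq[-1] = 64*64 = 4096 → [0, 9, 7, 55, 4096, 64]
sum = 4231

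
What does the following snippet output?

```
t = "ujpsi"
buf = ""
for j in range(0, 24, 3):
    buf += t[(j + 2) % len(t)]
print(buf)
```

j=0: add t[2]='p' → 'p'
j=3: add t[0]='u' → 'pu'
j=6: add t[3]='s' → 'pus'
j=9: add t[1]='j' → 'pusj'
j=12: add t[4]='i' → 'pusji'
j=15: add t[2]='p' → 'pusjip'
j=18: add t[0]='u' → 'pusjipu'
j=21: add t[3]='s' → 'pusjipus'

pusjipus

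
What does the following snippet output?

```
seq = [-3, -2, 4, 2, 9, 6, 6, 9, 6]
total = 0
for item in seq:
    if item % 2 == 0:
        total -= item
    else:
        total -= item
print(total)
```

-37

item=-3: not even, total = 0-(-3) = 3
item=-2: even, total = 3-(-2) = 5
item=4: even, total = 5-4 = 1
item=2: even, total = 1-2 = -1
item=9: not even, total = (-1)-9 = -10
item=6: even, total = (-10)-6 = -16
item=6: even, total = (-16)-6 = -22
item=9: not even, total = (-22)-9 = -31
item=6: even, total = (-31)-6 = -37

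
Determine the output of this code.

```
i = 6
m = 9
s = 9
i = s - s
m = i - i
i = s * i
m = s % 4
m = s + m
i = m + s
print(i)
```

19

i = 9-9 = 0
m = 0-0 = 0
i = 9*0 = 0
m = 9%4 = 1
m = 9+1 = 10
i = 10+9 = 19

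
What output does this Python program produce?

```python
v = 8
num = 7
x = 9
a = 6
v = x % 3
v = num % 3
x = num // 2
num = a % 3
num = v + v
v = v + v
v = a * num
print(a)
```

v = 9%3 = 0
v = 7%3 = 1
x = 7//2 = 3
num = 6%3 = 0
num = 1+1 = 2
v = 1+1 = 2
v = 6*2 = 12

6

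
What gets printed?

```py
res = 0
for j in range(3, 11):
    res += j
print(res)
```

52

j=3: res = 0+3 = 3
j=4: res = 3+4 = 7
j=5: res = 7+5 = 12
j=6: res = 12+6 = 18
j=7: res = 18+7 = 25
j=8: res = 25+8 = 33
j=9: res = 33+9 = 42
j=10: res = 42+10 = 52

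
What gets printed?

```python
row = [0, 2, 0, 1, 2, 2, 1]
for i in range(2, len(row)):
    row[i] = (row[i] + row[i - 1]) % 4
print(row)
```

[0, 2, 2, 3, 1, 3, 0]

i=2: row[2] = (0+2)%4 = 2 → [0, 2, 2, 1, 2, 2, 1]
i=3: row[3] = (1+2)%4 = 3 → [0, 2, 2, 3, 2, 2, 1]
i=4: row[4] = (2+3)%4 = 1 → [0, 2, 2, 3, 1, 2, 1]
i=5: row[5] = (2+1)%4 = 3 → [0, 2, 2, 3, 1, 3, 1]
i=6: row[6] = (1+3)%4 = 0 → [0, 2, 2, 3, 1, 3, 0]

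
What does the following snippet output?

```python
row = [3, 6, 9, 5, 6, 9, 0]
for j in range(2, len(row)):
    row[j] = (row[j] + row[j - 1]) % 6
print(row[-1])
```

j=2: row[2] = (9+6)%6 = 3 → [3, 6, 3, 5, 6, 9, 0]
j=3: row[3] = (5+3)%6 = 2 → [3, 6, 3, 2, 6, 9, 0]
j=4: row[4] = (6+2)%6 = 2 → [3, 6, 3, 2, 2, 9, 0]
j=5: row[5] = (9+2)%6 = 5 → [3, 6, 3, 2, 2, 5, 0]
j=6: row[6] = (0+5)%6 = 5 → [3, 6, 3, 2, 2, 5, 5]

5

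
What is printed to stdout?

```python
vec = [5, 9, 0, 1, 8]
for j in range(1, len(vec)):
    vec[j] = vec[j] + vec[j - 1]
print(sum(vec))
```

j=1: vec[1] = 9+5 = 14 → [5, 14, 0, 1, 8]
j=2: vec[2] = 0+14 = 14 → [5, 14, 14, 1, 8]
j=3: vec[3] = 1+14 = 15 → [5, 14, 14, 15, 8]
j=4: vec[4] = 8+15 = 23 → [5, 14, 14, 15, 23]
sum = 71

71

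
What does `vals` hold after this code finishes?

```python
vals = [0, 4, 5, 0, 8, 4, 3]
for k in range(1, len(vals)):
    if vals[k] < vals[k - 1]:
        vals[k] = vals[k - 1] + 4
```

[0, 4, 5, 9, 13, 17, 21]

k=1: 4>=0, unchanged → [0, 4, 5, 0, 8, 4, 3]
k=2: 5>=4, unchanged → [0, 4, 5, 0, 8, 4, 3]
k=3: 0<5, vals[3] = 5+4 = 9 → [0, 4, 5, 9, 8, 4, 3]
k=4: 8<9, vals[4] = 9+4 = 13 → [0, 4, 5, 9, 13, 4, 3]
k=5: 4<13, vals[5] = 13+4 = 17 → [0, 4, 5, 9, 13, 17, 3]
k=6: 3<17, vals[6] = 17+4 = 21 → [0, 4, 5, 9, 13, 17, 21]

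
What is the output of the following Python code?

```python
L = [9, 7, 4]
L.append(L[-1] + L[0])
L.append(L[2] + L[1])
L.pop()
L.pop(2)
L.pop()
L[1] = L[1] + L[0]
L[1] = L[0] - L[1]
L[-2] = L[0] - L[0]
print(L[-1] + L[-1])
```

-14

append L[-1]+L[0] = 4+9 = 13 → [9, 7, 4, 13]
append L[2]+L[1] = 4+7 = 11 → [9, 7, 4, 13, 11]
pop() removes 11 → [9, 7, 4, 13]
pop(2) removes 4 → [9, 7, 13]
pop() removes 13 → [9, 7]
L[1] = L[1]+L[0] = 7+9 = 16 → [9, 16]
L[1] = L[0]-L[1] = 9-16 = -7 → [9, -7]
L[-2] = L[0]-L[0] = 9-9 = 0 → [0, -7]
L[-1]+L[-1] = (-7)+(-7) = -14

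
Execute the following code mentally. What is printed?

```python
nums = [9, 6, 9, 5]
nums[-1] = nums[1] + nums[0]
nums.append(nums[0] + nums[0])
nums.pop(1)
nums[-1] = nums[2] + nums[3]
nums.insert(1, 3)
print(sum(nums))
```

nums[-1] = nums[1]+nums[0] = 6+9 = 15 → [9, 6, 9, 15]
append nums[0]+nums[0] = 9+9 = 18 → [9, 6, 9, 15, 18]
pop(1) removes 6 → [9, 9, 15, 18]
nums[-1] = nums[2]+nums[3] = 15+18 = 33 → [9, 9, 15, 33]
insert 3 at 1 → [9, 3, 9, 15, 33]
sum = 69

69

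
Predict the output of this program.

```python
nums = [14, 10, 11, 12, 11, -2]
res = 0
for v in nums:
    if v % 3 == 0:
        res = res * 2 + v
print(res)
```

v=14: not %3==0
v=10: not %3==0
v=11: not %3==0
v=12: %3==0, res = 0*2+12 = 12
v=11: not %3==0
v=-2: not %3==0

12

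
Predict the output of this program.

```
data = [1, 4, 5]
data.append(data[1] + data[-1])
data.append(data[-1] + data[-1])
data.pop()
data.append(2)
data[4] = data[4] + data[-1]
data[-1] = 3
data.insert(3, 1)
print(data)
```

append data[1]+data[-1] = 4+5 = 9 → [1, 4, 5, 9]
append data[-1]+data[-1] = 9+9 = 18 → [1, 4, 5, 9, 18]
pop() removes 18 → [1, 4, 5, 9]
append 2 → [1, 4, 5, 9, 2]
data[4] = data[4]+data[-1] = 2+2 = 4 → [1, 4, 5, 9, 4]
data[-1] = 3 → [1, 4, 5, 9, 3]
insert 1 at 3 → [1, 4, 5, 1, 9, 3]

[1, 4, 5, 1, 9, 3]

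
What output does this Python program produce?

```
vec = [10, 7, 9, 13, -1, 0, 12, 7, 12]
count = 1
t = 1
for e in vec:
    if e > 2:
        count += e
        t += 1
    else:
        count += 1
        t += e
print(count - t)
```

e=10: >2, count = 1+10 = 11; t=2
e=7: >2, count = 11+7 = 18; t=3
e=9: >2, count = 18+9 = 27; t=4
e=13: >2, count = 27+13 = 40; t=5
e=-1: not >2, count = 40+1 = 41; t=4
e=0: not >2, count = 41+1 = 42; t=4
e=12: >2, count = 42+12 = 54; t=5
e=7: >2, count = 54+7 = 61; t=6
e=12: >2, count = 61+12 = 73; t=7
count-t = 73-7 = 66

66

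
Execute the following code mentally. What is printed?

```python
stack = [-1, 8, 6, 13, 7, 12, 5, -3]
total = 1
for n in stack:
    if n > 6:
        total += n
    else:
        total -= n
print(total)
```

n=-1: not >6, total = 1-(-1) = 2
n=8: >6, total = 2+8 = 10
n=6: not >6, total = 10-6 = 4
n=13: >6, total = 4+13 = 17
n=7: >6, total = 17+7 = 24
n=12: >6, total = 24+12 = 36
n=5: not >6, total = 36-5 = 31
n=-3: not >6, total = 31-(-3) = 34

34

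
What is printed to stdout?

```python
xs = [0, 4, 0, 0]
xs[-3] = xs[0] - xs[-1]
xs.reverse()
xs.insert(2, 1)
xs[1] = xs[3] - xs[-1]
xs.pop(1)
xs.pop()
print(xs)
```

xs[-3] = xs[0]-xs[-1] = 0-0 = 0 → [0, 0, 0, 0]
reverse → [0, 0, 0, 0]
insert 1 at 2 → [0, 0, 1, 0, 0]
xs[1] = xs[3]-xs[-1] = 0-0 = 0 → [0, 0, 1, 0, 0]
pop(1) removes 0 → [0, 1, 0, 0]
pop() removes 0 → [0, 1, 0]

[0, 1, 0]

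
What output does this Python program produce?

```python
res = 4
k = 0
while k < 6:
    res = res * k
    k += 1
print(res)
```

0

k=0: res = 4*0 = 0
k=1: res = 0*1 = 0
k=2: res = 0*2 = 0
k=3: res = 0*3 = 0
k=4: res = 0*4 = 0
k=5: res = 0*5 = 0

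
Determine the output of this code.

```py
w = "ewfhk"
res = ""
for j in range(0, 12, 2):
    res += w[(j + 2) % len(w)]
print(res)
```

fkwhef

j=0: add w[2]='f' → 'f'
j=2: add w[4]='k' → 'fk'
j=4: add w[1]='w' → 'fkw'
j=6: add w[3]='h' → 'fkwh'
j=8: add w[0]='e' → 'fkwhe'
j=10: add w[2]='f' → 'fkwhef'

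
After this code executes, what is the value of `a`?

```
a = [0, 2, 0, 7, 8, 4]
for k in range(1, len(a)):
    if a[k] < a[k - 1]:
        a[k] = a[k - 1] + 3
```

k=1: 2>=0, unchanged → [0, 2, 0, 7, 8, 4]
k=2: 0<2, a[2] = 2+3 = 5 → [0, 2, 5, 7, 8, 4]
k=3: 7>=5, unchanged → [0, 2, 5, 7, 8, 4]
k=4: 8>=7, unchanged → [0, 2, 5, 7, 8, 4]
k=5: 4<8, a[5] = 8+3 = 11 → [0, 2, 5, 7, 8, 11]

[0, 2, 5, 7, 8, 11]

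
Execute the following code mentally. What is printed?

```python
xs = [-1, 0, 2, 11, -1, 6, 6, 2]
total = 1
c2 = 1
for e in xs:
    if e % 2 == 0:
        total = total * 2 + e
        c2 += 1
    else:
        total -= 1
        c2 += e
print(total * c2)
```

570

e=-1: not even, total = 1-1 = 0; c2=0
e=0: even, total = 0*2+0 = 0; c2=1
e=2: even, total = 0*2+2 = 2; c2=2
e=11: not even, total = 2-1 = 1; c2=13
e=-1: not even, total = 1-1 = 0; c2=12
e=6: even, total = 0*2+6 = 6; c2=13
e=6: even, total = 6*2+6 = 18; c2=14
e=2: even, total = 18*2+2 = 38; c2=15
total*c2 = 38*15 = 570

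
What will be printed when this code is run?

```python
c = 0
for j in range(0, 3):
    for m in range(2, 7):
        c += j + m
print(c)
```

75

j=0,m=2: c = 0+2 = 2
j=0,m=3: c = 2+3 = 5
j=0,m=4: c = 5+4 = 9
j=0,m=5: c = 9+5 = 14
j=0,m=6: c = 14+6 = 20
j=1,m=2: c = 20+3 = 23
j=1,m=3: c = 23+4 = 27
j=1,m=4: c = 27+5 = 32
j=1,m=5: c = 32+6 = 38
j=1,m=6: c = 38+7 = 45
j=2,m=2: c = 45+4 = 49
j=2,m=3: c = 49+5 = 54
j=2,m=4: c = 54+6 = 60
j=2,m=5: c = 60+7 = 67
j=2,m=6: c = 67+8 = 75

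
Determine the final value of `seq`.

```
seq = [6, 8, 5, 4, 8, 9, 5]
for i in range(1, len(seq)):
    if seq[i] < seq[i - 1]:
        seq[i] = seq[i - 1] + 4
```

[6, 8, 12, 16, 20, 24, 28]

i=1: 8>=6, unchanged → [6, 8, 5, 4, 8, 9, 5]
i=2: 5<8, seq[2] = 8+4 = 12 → [6, 8, 12, 4, 8, 9, 5]
i=3: 4<12, seq[3] = 12+4 = 16 → [6, 8, 12, 16, 8, 9, 5]
i=4: 8<16, seq[4] = 16+4 = 20 → [6, 8, 12, 16, 20, 9, 5]
i=5: 9<20, seq[5] = 20+4 = 24 → [6, 8, 12, 16, 20, 24, 5]
i=6: 5<24, seq[6] = 24+4 = 28 → [6, 8, 12, 16, 20, 24, 28]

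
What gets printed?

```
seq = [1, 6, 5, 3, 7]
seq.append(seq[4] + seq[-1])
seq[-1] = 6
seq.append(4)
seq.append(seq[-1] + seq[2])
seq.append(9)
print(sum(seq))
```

append seq[4]+seq[-1] = 7+7 = 14 → [1, 6, 5, 3, 7, 14]
seq[-1] = 6 → [1, 6, 5, 3, 7, 6]
append 4 → [1, 6, 5, 3, 7, 6, 4]
append seq[-1]+seq[2] = 4+5 = 9 → [1, 6, 5, 3, 7, 6, 4, 9]
append 9 → [1, 6, 5, 3, 7, 6, 4, 9, 9]
sum = 50

50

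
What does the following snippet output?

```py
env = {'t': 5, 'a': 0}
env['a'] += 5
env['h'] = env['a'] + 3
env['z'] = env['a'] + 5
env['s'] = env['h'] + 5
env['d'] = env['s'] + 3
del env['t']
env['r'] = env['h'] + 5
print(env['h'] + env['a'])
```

13

env['a'] = 0+5 = 5 → {'t': 5, 'a': 5}
env['h'] = env['a']+3 = 8 → {'t': 5, 'a': 5, 'h': 8}
env['z'] = env['a']+5 = 10 → {'t': 5, 'a': 5, 'h': 8, 'z': 10}
env['s'] = env['h']+5 = 13 → {'t': 5, 'a': 5, 'h': 8, 'z': 10, 's': 13}
env['d'] = env['s']+3 = 16 → {'t': 5, 'a': 5, 'h': 8, 'z': 10, 's': 13, 'd': 16}
del 't' → {'a': 5, 'h': 8, 'z': 10, 's': 13, 'd': 16}
env['r'] = env['h']+5 = 13 → {'a': 5, 'h': 8, 'z': 10, 's': 13, 'd': 16, 'r': 13}
env['h']+env['a'] = 8+5 = 13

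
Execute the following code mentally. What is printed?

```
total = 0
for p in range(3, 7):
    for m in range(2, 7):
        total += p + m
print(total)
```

p=3,m=2: total = 0+5 = 5
p=3,m=3: total = 5+6 = 11
p=3,m=4: total = 11+7 = 18
p=3,m=5: total = 18+8 = 26
p=3,m=6: total = 26+9 = 35
p=4,m=2: total = 35+6 = 41
p=4,m=3: total = 41+7 = 48
p=4,m=4: total = 48+8 = 56
p=4,m=5: total = 56+9 = 65
p=4,m=6: total = 65+10 = 75
p=5,m=2: total = 75+7 = 82
p=5,m=3: total = 82+8 = 90
p=5,m=4: total = 90+9 = 99
p=5,m=5: total = 99+10 = 109
p=5,m=6: total = 109+11 = 120
p=6,m=2: total = 120+8 = 128
p=6,m=3: total = 128+9 = 137
p=6,m=4: total = 137+10 = 147
p=6,m=5: total = 147+11 = 158
p=6,m=6: total = 158+12 = 170

170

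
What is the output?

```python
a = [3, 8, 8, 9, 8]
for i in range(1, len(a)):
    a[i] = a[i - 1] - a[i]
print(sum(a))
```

i=1: a[1] = 3-8 = -5 → [3, -5, 8, 9, 8]
i=2: a[2] = (-5)-8 = -13 → [3, -5, -13, 9, 8]
i=3: a[3] = (-13)-9 = -22 → [3, -5, -13, -22, 8]
i=4: a[4] = (-22)-8 = -30 → [3, -5, -13, -22, -30]
sum = -67

-67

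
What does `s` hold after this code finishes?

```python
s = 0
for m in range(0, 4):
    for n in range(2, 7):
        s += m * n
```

m=0,n=2: s = 0+0 = 0
m=0,n=3: s = 0+0 = 0
m=0,n=4: s = 0+0 = 0
m=0,n=5: s = 0+0 = 0
m=0,n=6: s = 0+0 = 0
m=1,n=2: s = 0+2 = 2
m=1,n=3: s = 2+3 = 5
m=1,n=4: s = 5+4 = 9
m=1,n=5: s = 9+5 = 14
m=1,n=6: s = 14+6 = 20
m=2,n=2: s = 20+4 = 24
m=2,n=3: s = 24+6 = 30
m=2,n=4: s = 30+8 = 38
m=2,n=5: s = 38+10 = 48
m=2,n=6: s = 48+12 = 60
m=3,n=2: s = 60+6 = 66
m=3,n=3: s = 66+9 = 75
m=3,n=4: s = 75+12 = 87
m=3,n=5: s = 87+15 = 102
m=3,n=6: s = 102+18 = 120

120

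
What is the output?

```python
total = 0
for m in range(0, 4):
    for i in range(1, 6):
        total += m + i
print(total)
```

90

m=0,i=1: total = 0+1 = 1
m=0,i=2: total = 1+2 = 3
m=0,i=3: total = 3+3 = 6
m=0,i=4: total = 6+4 = 10
m=0,i=5: total = 10+5 = 15
m=1,i=1: total = 15+2 = 17
m=1,i=2: total = 17+3 = 20
m=1,i=3: total = 20+4 = 24
m=1,i=4: total = 24+5 = 29
m=1,i=5: total = 29+6 = 35
m=2,i=1: total = 35+3 = 38
m=2,i=2: total = 38+4 = 42
m=2,i=3: total = 42+5 = 47
m=2,i=4: total = 47+6 = 53
m=2,i=5: total = 53+7 = 60
m=3,i=1: total = 60+4 = 64
m=3,i=2: total = 64+5 = 69
m=3,i=3: total = 69+6 = 75
m=3,i=4: total = 75+7 = 82
m=3,i=5: total = 82+8 = 90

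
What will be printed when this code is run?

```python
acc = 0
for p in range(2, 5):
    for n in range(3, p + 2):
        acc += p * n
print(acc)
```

p=2,n=3: acc = 0+6 = 6
p=3,n=3: acc = 6+9 = 15
p=3,n=4: acc = 15+12 = 27
p=4,n=3: acc = 27+12 = 39
p=4,n=4: acc = 39+16 = 55
p=4,n=5: acc = 55+20 = 75

75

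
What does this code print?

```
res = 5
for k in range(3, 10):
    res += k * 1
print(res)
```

k=3: res = 5+3*1 = 8
k=4: res = 8+4*1 = 12
k=5: res = 12+5*1 = 17
k=6: res = 17+6*1 = 23
k=7: res = 23+7*1 = 30
k=8: res = 30+8*1 = 38
k=9: res = 38+9*1 = 47

47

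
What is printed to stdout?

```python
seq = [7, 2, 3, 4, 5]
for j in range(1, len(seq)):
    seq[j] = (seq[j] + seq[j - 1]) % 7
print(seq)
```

[7, 2, 5, 2, 0]

j=1: seq[1] = (2+7)%7 = 2 → [7, 2, 3, 4, 5]
j=2: seq[2] = (3+2)%7 = 5 → [7, 2, 5, 4, 5]
j=3: seq[3] = (4+5)%7 = 2 → [7, 2, 5, 2, 5]
j=4: seq[4] = (5+2)%7 = 0 → [7, 2, 5, 2, 0]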